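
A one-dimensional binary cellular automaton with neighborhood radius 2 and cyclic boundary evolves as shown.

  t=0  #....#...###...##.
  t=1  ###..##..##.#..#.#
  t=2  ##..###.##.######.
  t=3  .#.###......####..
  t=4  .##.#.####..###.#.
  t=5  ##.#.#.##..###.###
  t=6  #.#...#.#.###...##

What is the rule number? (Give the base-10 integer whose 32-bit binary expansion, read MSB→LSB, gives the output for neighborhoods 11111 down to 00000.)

3307068401

  [31] ##### => #  t=2,i=13
  [30] ####. => #  t=1,i=1
  [29] ###.# => .  t=2,i=6
  [28] ###.. => .  t=0,i=11
  [27] ##.## => .  t=2,i=7
  [26] ##.#. => #  t=0,i=17
  [25] ##..# => .  t=1,i=3
  [24] ##... => #  t=0,i=12
  [23] #.### => .  t=1,i=17
  [22] #.##. => .  t=2,i=0
  [21] #.#.# => .  t=4,i=4
  [20] #.#.. => #  t=0,i=0
  [19] #..## => #  t=1,i=4
  [18] #..#. => #  t=1,i=14
  [17] #...# => .  t=0,i=7
  [16] #.... => #  t=0,i=2
  [15] .#### => #  t=1,i=0
  [14] .###. => #  t=0,i=10
  [13] .##.# => .  t=0,i=16
  [12] .##.. => #  t=1,i=6
  [11] .#.## => #  t=1,i=16
  [10] .#.#. => .  t=5,i=4
  [9] .#..# => #  t=1,i=13
  [8] .#... => #  t=0,i=1
  [7] ..### => #  t=0,i=9
  [6] ..##. => #  t=0,i=15
  [5] ..#.# => #  t=1,i=15
  [4] ..#.. => #  t=0,i=5
  [3] ...## => .  t=0,i=8
  [2] ...#. => .  t=0,i=4
  [1] ....# => .  t=0,i=3
  [0] ..... => #  t=3,i=8
  bits 11000101000111011101101111110001 = 3307068401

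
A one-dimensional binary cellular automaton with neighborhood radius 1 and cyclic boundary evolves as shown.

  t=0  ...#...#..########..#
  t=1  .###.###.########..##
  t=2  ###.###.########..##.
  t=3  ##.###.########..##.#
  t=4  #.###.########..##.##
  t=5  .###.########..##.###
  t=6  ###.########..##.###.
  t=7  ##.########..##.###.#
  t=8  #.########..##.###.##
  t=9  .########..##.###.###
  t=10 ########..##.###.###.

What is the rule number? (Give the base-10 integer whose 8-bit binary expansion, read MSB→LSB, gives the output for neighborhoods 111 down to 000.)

  nb ###: next=#  (t=0,i=11, bit7=1)
  nb ##.: next=.  (t=0,i=17, bit6=0)
  nb #.#: next=#  (t=1,i=0, bit5=1)
  nb #..: next=.  (t=0,i=0, bit4=0)
  nb .##: next=#  (t=0,i=10, bit3=1)
  nb .#.: next=#  (t=0,i=3, bit2=1)
  nb ..#: next=#  (t=0,i=2, bit1=1)
  nb ...: next=#  (t=0,i=1, bit0=1)
  bits 10101111 = 175

175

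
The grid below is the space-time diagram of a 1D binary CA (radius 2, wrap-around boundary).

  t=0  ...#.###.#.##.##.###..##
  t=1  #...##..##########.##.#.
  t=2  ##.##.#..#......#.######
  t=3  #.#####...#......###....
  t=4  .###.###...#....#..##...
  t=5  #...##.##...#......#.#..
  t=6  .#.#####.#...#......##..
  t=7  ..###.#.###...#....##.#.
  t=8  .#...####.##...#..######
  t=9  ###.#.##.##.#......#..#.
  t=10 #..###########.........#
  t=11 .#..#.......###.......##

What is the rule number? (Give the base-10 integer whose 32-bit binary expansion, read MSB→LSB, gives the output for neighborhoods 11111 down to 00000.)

1609608520

  [31] ##### => .  t=1,i=10
  [30] ####. => #  t=1,i=16
  [29] ###.# => .  t=0,i=7
  [28] ###.. => #  t=0,i=19
  [27] ##.## => #  t=0,i=13
  [26] ##.#. => #  t=0,i=8
  [25] ##..# => #  t=0,i=20
  [24] ##... => #  t=0,i=0
  [23] #.### => #  t=0,i=5
  [22] #.##. => #  t=0,i=11
  [21] #.#.# => #  t=0,i=9
  [20] #.#.. => #  t=1,i=0
  [19] #..## => .  t=0,i=21
  [18] #..#. => .  t=2,i=8
  [17] #...# => .  t=0,i=1
  [16] #.... => .  t=2,i=11
  [15] .#### => #  t=1,i=9
  [14] .###. => .  t=0,i=6
  [13] .##.# => #  t=0,i=12
  [12] .##.. => .  t=0,i=23
  [11] .#.## => #  t=0,i=4
  [10] .#.#. => #  t=1,i=23
  [9] .#..# => .  t=2,i=7
  [8] .#... => #  t=1,i=1
  [7] ..### => .  t=1,i=8
  [6] ..##. => #  t=0,i=22
  [5] ..#.# => .  t=0,i=3
  [4] ..#.. => .  t=2,i=9
  [3] ...## => #  t=1,i=3
  [2] ...#. => .  t=0,i=2
  [1] ....# => .  t=2,i=14
  [0] ..... => .  t=2,i=12
  bits 01011111111100001010110101001000 = 1609608520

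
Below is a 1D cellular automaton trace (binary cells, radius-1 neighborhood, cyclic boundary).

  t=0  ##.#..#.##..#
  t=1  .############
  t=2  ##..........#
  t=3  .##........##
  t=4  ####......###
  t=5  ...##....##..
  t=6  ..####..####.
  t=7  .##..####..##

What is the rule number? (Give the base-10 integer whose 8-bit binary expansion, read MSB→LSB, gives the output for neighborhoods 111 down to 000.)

126

  nb ###: next=.  (t=0,i=0, bit7=0)
  nb ##.: next=#  (t=0,i=1, bit6=1)
  nb #.#: next=#  (t=0,i=2, bit5=1)
  nb #..: next=#  (t=0,i=4, bit4=1)
  nb .##: next=#  (t=0,i=8, bit3=1)
  nb .#.: next=#  (t=0,i=3, bit2=1)
  nb ..#: next=#  (t=0,i=5, bit1=1)
  nb ...: next=.  (t=2,i=3, bit0=0)
  bits 01111110 = 126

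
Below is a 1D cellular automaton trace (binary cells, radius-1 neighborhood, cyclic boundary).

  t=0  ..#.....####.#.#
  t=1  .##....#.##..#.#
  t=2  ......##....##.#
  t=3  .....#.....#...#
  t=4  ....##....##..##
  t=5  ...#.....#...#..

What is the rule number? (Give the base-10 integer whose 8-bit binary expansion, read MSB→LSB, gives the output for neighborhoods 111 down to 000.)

134

  [7] ### => #  t=0,i=9
  [6] ##. => .  t=0,i=11
  [5] #.# => .  t=0,i=12
  [4] #.. => .  t=0,i=0
  [3] .## => .  t=0,i=8
  [2] .#. => #  t=0,i=2
  [1] ..# => #  t=0,i=1
  [0] ... => .  t=0,i=4
  bits 10000110 = 134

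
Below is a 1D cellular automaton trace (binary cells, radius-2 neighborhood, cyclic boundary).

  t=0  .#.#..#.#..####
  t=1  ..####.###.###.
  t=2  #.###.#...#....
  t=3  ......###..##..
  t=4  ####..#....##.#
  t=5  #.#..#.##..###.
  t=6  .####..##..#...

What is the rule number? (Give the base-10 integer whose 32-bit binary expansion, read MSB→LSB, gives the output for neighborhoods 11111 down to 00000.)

  [31] ##### => .  t=4,i=1
  [30] ####. => #  t=0,i=13
  [29] ###.# => .  t=0,i=14
  [28] ###.. => .  t=1,i=13
  [27] ##.## => #  t=1,i=6
  [26] ##.#. => .  t=0,i=0
  [25] ##..# => .  t=3,i=9
  [24] ##... => .  t=1,i=14
  [23] #.### => .  t=1,i=7
  [22] #.##. => #  t=5,i=7
  [21] #.#.# => .  t=0,i=1
  [20] #.#.. => #  t=0,i=3
  [19] #..## => .  t=0,i=10
  [18] #..#. => #  t=0,i=5
  [17] #...# => #  t=1,i=0
  [16] #.... => #  t=2,i=12
  [15] .#### => #  t=0,i=12
  [14] .###. => .  t=1,i=8
  [13] .##.# => #  t=4,i=12
  [12] .##.. => #  t=3,i=12
  [11] .#.## => .  t=2,i=1
  [10] .#.#. => #  t=0,i=2
  [9] .#..# => #  t=0,i=4
  [8] .#... => #  t=2,i=7
  [7] ..### => #  t=0,i=11
  [6] ..##. => #  t=3,i=11
  [5] ..#.# => .  t=0,i=6
  [4] ..#.. => .  t=2,i=10
  [3] ...## => .  t=1,i=1
  [2] ...#. => .  t=2,i=9
  [1] ....# => .  t=2,i=13
  [0] ..... => #  t=3,i=0
  bits 01001000010101111011011111000001 = 1213708225

1213708225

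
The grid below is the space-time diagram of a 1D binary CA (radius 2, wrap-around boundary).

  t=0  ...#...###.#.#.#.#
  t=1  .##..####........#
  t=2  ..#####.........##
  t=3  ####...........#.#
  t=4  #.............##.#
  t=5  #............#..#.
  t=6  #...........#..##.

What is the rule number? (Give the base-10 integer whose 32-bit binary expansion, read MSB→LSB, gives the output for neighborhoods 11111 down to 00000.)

  #####|.  b31=0 t=2,i=4
  ####.|.  b30=0 t=1,i=7
  ###.#|.  b29=0 t=0,i=9
  ###..|.  b28=0 t=1,i=8
  ##.##|#  b27=1 t=4,i=16
  ##.#.|.  b26=0 t=0,i=10
  ##..#|#  b25=1 t=1,i=3
  ##...|.  b24=0 t=1,i=9
  #.###|#  b23=1 t=3,i=17
  #.##.|.  b22=0 t=1,i=1
  #.#.#|.  b21=0 t=0,i=11
  #.#..|#  b20=1 t=0,i=17
  #..##|#  b19=1 t=1,i=4
  #..#.|#  b18=1 t=5,i=15
  #...#|#  b17=1 t=0,i=1
  #....|.  b16=0 t=1,i=10
  .####|#  b15=1 t=1,i=6
  .###.|#  b14=1 t=0,i=8
  .##.#|.  b13=0 t=4,i=15
  .##..|#  b12=1 t=1,i=2
  .#.##|.  b11=0 t=1,i=0
  .#.#.|.  b10=0 t=0,i=12
  .#..#|.  b9=0 t=5,i=14
  .#...|.  b8=0 t=0,i=0
  ..###|#  b7=1 t=0,i=7
  ..##.|.  b6=0 t=2,i=16
  ..#.#|#  b5=1 t=1,i=17
  ..#..|.  b4=0 t=0,i=3
  ...##|#  b3=1 t=0,i=6
  ...#.|#  b2=1 t=0,i=2
  ....#|.  b1=0 t=1,i=15
  .....|.  b0=0 t=1,i=11
  bits 00001010100111101101000010101100 = 178180268

178180268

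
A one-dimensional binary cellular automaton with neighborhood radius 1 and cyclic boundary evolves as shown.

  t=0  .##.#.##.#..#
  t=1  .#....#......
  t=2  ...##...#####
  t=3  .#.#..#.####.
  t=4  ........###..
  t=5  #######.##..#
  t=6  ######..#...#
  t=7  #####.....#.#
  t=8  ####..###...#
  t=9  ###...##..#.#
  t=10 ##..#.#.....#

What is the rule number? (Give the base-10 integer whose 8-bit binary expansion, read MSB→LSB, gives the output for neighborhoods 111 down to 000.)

  ###|#  b7=1 t=2,i=9
  ##.|.  b6=0 t=0,i=2
  #.#|.  b5=0 t=0,i=0
  #..|.  b4=0 t=0,i=10
  .##|#  b3=1 t=0,i=1
  .#.|.  b2=0 t=0,i=4
  ..#|.  b1=0 t=0,i=11
  ...|#  b0=1 t=1,i=3
  bits 10001001 = 137

137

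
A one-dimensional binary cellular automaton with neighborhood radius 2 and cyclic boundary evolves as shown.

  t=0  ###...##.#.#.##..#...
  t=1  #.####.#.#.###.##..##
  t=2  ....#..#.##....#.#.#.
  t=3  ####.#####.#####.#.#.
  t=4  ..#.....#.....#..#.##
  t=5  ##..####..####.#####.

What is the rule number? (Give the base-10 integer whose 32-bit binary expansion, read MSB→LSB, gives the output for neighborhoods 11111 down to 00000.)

  nb #####: next=.  (t=3,i=7, bit31=0)
  nb ####.: next=#  (t=1,i=4, bit30=1)
  nb ###.#: next=.  (t=1,i=0, bit29=0)
  nb ###..: next=#  (t=0,i=2, bit28=1)
  nb ##.##: next=.  (t=1,i=1, bit27=0)
  nb ##.#.: next=.  (t=0,i=8, bit26=0)
  nb ##..#: next=#  (t=0,i=15, bit25=1)
  nb ##...: next=#  (t=0,i=3, bit24=1)
  nb #.###: next=.  (t=1,i=2, bit23=0)
  nb #.##.: next=#  (t=0,i=13, bit22=1)
  nb #.#.#: next=#  (t=0,i=9, bit21=1)
  nb #.#..: next=#  (t=2,i=19, bit20=1)
  nb #..##: next=.  (t=1,i=18, bit19=0)
  nb #..#.: next=#  (t=0,i=16, bit18=1)
  nb #...#: next=#  (t=0,i=4, bit17=1)
  nb #....: next=#  (t=2,i=0, bit16=1)
  nb .####: next=.  (t=1,i=3, bit15=0)
  nb .###.: next=.  (t=0,i=1, bit14=0)
  nb .##.#: next=#  (t=0,i=7, bit13=1)
  nb .##..: next=.  (t=0,i=14, bit12=0)
  nb .#.##: next=#  (t=0,i=12, bit11=1)
  nb .#.#.: next=.  (t=0,i=10, bit10=0)
  nb .#..#: next=#  (t=2,i=5, bit9=1)
  nb .#...: next=.  (t=0,i=18, bit8=0)
  nb ..###: next=#  (t=0,i=0, bit7=1)
  nb ..##.: next=.  (t=0,i=6, bit6=0)
  nb ..#.#: next=#  (t=2,i=7, bit5=1)
  nb ..#..: next=.  (t=0,i=17, bit4=0)
  nb ...##: next=#  (t=0,i=5, bit3=1)
  nb ...#.: next=#  (t=2,i=3, bit2=1)
  nb ....#: next=#  (t=2,i=2, bit1=1)
  nb .....: next=#  (t=2,i=1, bit0=1)
  bits 01010011011101110010101010101111 = 1400318639

1400318639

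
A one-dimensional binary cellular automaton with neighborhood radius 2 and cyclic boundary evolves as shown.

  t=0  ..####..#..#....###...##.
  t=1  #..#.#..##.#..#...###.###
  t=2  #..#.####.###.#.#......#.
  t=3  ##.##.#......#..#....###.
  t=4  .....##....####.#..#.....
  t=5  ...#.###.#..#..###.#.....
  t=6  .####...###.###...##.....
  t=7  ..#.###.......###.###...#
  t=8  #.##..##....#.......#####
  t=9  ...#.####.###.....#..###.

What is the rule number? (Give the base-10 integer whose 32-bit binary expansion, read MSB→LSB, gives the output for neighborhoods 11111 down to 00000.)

2501548662

  nb #####: next=#  (t=8,i=22, bit31=1)
  nb ####.: next=.  (t=0,i=4, bit30=0)
  nb ###.#: next=.  (t=1,i=20, bit29=0)
  nb ###..: next=#  (t=0,i=5, bit28=1)
  nb ##.##: next=.  (t=1,i=21, bit27=0)
  nb ##.#.: next=#  (t=1,i=10, bit26=1)
  nb ##..#: next=.  (t=0,i=6, bit25=0)
  nb ##...: next=#  (t=0,i=19, bit24=1)
  nb #.###: next=.  (t=1,i=22, bit23=0)
  nb #.##.: next=.  (t=3,i=0, bit22=0)
  nb #.#.#: next=.  (t=2,i=14, bit21=0)
  nb #.#..: next=#  (t=1,i=5, bit20=1)
  nb #..##: next=#  (t=1,i=7, bit19=1)
  nb #..#.: next=.  (t=0,i=7, bit18=0)
  nb #...#: next=#  (t=0,i=0, bit17=1)
  nb #....: next=.  (t=0,i=13, bit16=0)
  nb .####: next=#  (t=0,i=3, bit15=1)
  nb .###.: next=.  (t=0,i=17, bit14=0)
  nb .##.#: next=.  (t=1,i=9, bit13=0)
  nb .##..: next=#  (t=0,i=23, bit12=1)
  nb .#.##: next=#  (t=2,i=4, bit11=1)
  nb .#.#.: next=.  (t=1,i=4, bit10=0)
  nb .#..#: next=#  (t=0,i=9, bit9=1)
  nb .#...: next=.  (t=0,i=12, bit8=0)
  nb ..###: next=.  (t=0,i=2, bit7=0)
  nb ..##.: next=#  (t=0,i=22, bit6=1)
  nb ..#.#: next=#  (t=1,i=3, bit5=1)
  nb ..#..: next=#  (t=0,i=8, bit4=1)
  nb ...##: next=.  (t=0,i=1, bit3=0)
  nb ...#.: next=#  (t=2,i=22, bit2=1)
  nb ....#: next=#  (t=0,i=14, bit1=1)
  nb .....: next=.  (t=2,i=19, bit0=0)
  bits 10010101000110101001101001110110 = 2501548662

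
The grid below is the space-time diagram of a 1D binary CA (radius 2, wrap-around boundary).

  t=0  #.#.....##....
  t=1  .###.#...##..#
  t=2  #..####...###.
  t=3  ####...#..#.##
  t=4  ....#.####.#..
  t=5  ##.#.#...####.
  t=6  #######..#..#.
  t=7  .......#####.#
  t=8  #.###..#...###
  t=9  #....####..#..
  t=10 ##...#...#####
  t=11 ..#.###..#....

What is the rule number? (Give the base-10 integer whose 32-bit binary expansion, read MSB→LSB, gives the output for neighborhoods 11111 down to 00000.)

  [31] ##### => .  t=3,i=0
  [30] ####. => .  t=2,i=5
  [29] ###.# => #  t=1,i=3
  [28] ###.. => .  t=2,i=6
  [27] ##.## => .  t=5,i=13
  [26] ##.#. => #  t=1,i=4
  [25] ##..# => #  t=1,i=11
  [24] ##... => #  t=0,i=10
  [23] #.### => .  t=1,i=1
  [22] #.##. => #  t=5,i=0
  [21] #.#.# => #  t=5,i=3
  [20] #.#.. => #  t=0,i=2
  [19] #..## => #  t=2,i=2
  [18] #..#. => #  t=1,i=12
  [17] #...# => .  t=1,i=7
  [16] #.... => .  t=0,i=4
  [15] .#### => .  t=2,i=4
  [14] .###. => .  t=1,i=2
  [13] .##.# => #  t=5,i=1
  [12] .##.. => #  t=0,i=9
  [11] .#.## => #  t=1,i=0
  [10] .#.#. => #  t=0,i=1
  [9] .#..# => #  t=2,i=1
  [8] .#... => #  t=0,i=3
  [7] ..### => #  t=2,i=3
  [6] ..##. => .  t=0,i=8
  [5] ..#.# => .  t=0,i=0
  [4] ..#.. => #  t=3,i=7
  [3] ...## => .  t=0,i=7
  [2] ...#. => #  t=0,i=13
  [1] ....# => .  t=0,i=6
  [0] ..... => #  t=0,i=5
  bits 00100111011111000011111110010101 = 662454165

662454165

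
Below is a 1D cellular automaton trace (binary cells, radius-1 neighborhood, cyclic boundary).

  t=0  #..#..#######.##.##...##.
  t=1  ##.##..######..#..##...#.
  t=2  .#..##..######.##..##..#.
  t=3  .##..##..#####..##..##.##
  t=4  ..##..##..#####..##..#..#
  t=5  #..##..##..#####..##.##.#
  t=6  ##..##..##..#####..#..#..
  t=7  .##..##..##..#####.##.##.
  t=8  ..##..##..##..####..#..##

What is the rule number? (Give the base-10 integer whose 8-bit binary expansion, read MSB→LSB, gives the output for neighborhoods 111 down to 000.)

  ###|#  b7=1 t=0,i=7
  ##.|#  b6=1 t=0,i=12
  #.#|.  b5=0 t=0,i=13
  #..|#  b4=1 t=0,i=1
  .##|.  b3=0 t=0,i=6
  .#.|#  b2=1 t=0,i=0
  ..#|.  b1=0 t=0,i=2
  ...|.  b0=0 t=0,i=20
  bits 11010100 = 212

212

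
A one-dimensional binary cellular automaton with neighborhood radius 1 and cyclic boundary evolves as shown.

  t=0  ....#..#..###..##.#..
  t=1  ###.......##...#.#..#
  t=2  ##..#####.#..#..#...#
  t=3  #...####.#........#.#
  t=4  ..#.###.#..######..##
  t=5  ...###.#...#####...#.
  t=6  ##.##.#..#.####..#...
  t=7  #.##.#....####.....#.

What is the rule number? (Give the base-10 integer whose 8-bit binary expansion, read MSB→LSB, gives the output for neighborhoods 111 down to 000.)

  [7] ### => #  t=0,i=11
  [6] ##. => .  t=0,i=12
  [5] #.# => #  t=0,i=17
  [4] #.. => .  t=0,i=5
  [3] .## => #  t=0,i=10
  [2] .#. => .  t=0,i=4
  [1] ..# => .  t=0,i=3
  [0] ... => #  t=0,i=0
  bits 10101001 = 169

169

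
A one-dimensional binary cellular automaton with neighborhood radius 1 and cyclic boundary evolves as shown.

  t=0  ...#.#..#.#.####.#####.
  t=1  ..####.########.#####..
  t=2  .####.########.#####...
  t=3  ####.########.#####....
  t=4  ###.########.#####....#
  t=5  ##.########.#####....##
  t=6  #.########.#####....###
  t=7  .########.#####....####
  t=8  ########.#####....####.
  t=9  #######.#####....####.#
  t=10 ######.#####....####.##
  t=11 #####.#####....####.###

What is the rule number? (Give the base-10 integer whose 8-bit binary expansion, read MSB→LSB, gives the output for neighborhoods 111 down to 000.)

  ### -> #   bit 7 = 1  t=0,i=13
  ##. -> .   bit 6 = 0  t=0,i=15
  #.# -> #   bit 5 = 1  t=0,i=4
  #.. -> .   bit 4 = 0  t=0,i=6
  .## -> #   bit 3 = 1  t=0,i=12
  .#. -> #   bit 2 = 1  t=0,i=3
  ..# -> #   bit 1 = 1  t=0,i=2
  ... -> .   bit 0 = 0  t=0,i=0
  bits 10101110 = 174

174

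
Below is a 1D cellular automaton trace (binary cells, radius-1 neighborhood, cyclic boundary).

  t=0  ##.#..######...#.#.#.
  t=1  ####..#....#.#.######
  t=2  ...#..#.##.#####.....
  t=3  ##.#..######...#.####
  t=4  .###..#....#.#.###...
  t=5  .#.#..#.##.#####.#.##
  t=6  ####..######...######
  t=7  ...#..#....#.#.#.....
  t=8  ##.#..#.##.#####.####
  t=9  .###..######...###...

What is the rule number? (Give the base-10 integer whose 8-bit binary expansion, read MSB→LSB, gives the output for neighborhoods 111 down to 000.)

  [7] ### => .  t=0,i=7
  [6] ##. => #  t=0,i=1
  [5] #.# => #  t=0,i=2
  [4] #.. => .  t=0,i=4
  [3] .## => #  t=0,i=0
  [2] .#. => #  t=0,i=3
  [1] ..# => .  t=0,i=5
  [0] ... => #  t=0,i=13
  bits 01101101 = 109

109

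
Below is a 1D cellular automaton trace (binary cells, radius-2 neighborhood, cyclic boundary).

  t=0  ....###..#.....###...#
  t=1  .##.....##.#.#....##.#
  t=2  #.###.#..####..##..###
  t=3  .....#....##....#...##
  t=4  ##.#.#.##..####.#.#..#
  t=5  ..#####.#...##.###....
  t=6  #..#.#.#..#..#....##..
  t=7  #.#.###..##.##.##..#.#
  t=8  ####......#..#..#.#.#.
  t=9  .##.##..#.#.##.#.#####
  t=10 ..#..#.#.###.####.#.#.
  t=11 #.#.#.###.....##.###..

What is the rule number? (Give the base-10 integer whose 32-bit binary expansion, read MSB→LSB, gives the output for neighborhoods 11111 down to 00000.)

1160231954

  [31] ##### => .  t=5,i=4
  [30] ####. => #  t=2,i=11
  [29] ###.# => .  t=2,i=0
  [28] ###.. => .  t=0,i=6
  [27] ##.## => .  t=2,i=1
  [26] ##.#. => #  t=1,i=10
  [25] ##..# => .  t=0,i=7
  [24] ##... => #  t=0,i=18
  [23] #.### => .  t=2,i=2
  [22] #.##. => .  t=1,i=1
  [21] #.#.# => #  t=1,i=11
  [20] #.#.. => .  t=1,i=13
  [19] #..## => .  t=2,i=8
  [18] #..#. => #  t=0,i=8
  [17] #...# => #  t=0,i=19
  [16] #.... => #  t=0,i=1
  [15] .#### => #  t=2,i=10
  [14] .###. => .  t=0,i=5
  [13] .##.# => #  t=1,i=9
  [12] .##.. => #  t=1,i=2
  [11] .#.## => #  t=1,i=0
  [10] .#.#. => #  t=1,i=12
  [9] .#..# => .  t=2,i=7
  [8] .#... => .  t=0,i=0
  [7] ..### => .  t=0,i=4
  [6] ..##. => .  t=1,i=8
  [5] ..#.# => .  t=6,i=3
  [4] ..#.. => #  t=0,i=9
  [3] ...## => .  t=0,i=3
  [2] ...#. => .  t=0,i=20
  [1] ....# => #  t=0,i=2
  [0] ..... => .  t=0,i=12
  bits 01000101001001111011110000010010 = 1160231954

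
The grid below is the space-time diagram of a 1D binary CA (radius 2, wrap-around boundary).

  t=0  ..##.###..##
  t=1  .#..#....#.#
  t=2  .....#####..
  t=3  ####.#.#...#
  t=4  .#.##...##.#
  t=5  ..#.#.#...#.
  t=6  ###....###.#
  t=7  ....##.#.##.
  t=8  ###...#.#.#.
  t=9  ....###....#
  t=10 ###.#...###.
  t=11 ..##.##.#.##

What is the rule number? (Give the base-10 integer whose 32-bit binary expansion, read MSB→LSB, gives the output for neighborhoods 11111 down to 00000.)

  ##### -> #   bit 31 = 1  t=2,i=7
  ####. -> .   bit 30 = 0  t=2,i=8
  ###.# -> #   bit 29 = 1  t=3,i=3
  ###.. -> .   bit 28 = 0  t=0,i=7
  ##.## -> #   bit 27 = 1  t=0,i=4
  ##.#. -> #   bit 26 = 1  t=3,i=4
  ##..# -> .   bit 25 = 0  t=0,i=0
  ##... -> .   bit 24 = 0  t=2,i=10
  #.### -> .   bit 23 = 0  t=0,i=5
  #.##. -> .   bit 22 = 0  t=4,i=3
  #.#.# -> .   bit 21 = 0  t=1,i=11
  #.#.. -> .   bit 20 = 0  t=1,i=1
  #..## -> #   bit 19 = 1  t=0,i=1
  #..#. -> .   bit 18 = 0  t=1,i=3
  #...# -> #   bit 17 = 1  t=3,i=9
  #.... -> #   bit 16 = 1  t=1,i=6
  .#### -> .   bit 15 = 0  t=2,i=6
  .###. -> .   bit 14 = 0  t=0,i=6
  .##.# -> .   bit 13 = 0  t=0,i=3
  .##.. -> #   bit 12 = 1  t=0,i=11
  .#.## -> #   bit 11 = 1  t=4,i=2
  .#.#. -> .   bit 10 = 0  t=1,i=0
  .#..# -> .   bit 9 = 0  t=1,i=2
  .#... -> #   bit 8 = 1  t=1,i=5
  ..### -> #   bit 7 = 1  t=2,i=5
  ..##. -> .   bit 6 = 0  t=0,i=2
  ..#.# -> #   bit 5 = 1  t=1,i=9
  ..#.. -> .   bit 4 = 0  t=1,i=4
  ...## -> .   bit 3 = 0  t=2,i=4
  ...#. -> #   bit 2 = 1  t=1,i=8
  ....# -> #   bit 1 = 1  t=1,i=7
  ..... -> #   bit 0 = 1  t=2,i=0
  bits 10101100000010110001100110100111 = 2886408615

2886408615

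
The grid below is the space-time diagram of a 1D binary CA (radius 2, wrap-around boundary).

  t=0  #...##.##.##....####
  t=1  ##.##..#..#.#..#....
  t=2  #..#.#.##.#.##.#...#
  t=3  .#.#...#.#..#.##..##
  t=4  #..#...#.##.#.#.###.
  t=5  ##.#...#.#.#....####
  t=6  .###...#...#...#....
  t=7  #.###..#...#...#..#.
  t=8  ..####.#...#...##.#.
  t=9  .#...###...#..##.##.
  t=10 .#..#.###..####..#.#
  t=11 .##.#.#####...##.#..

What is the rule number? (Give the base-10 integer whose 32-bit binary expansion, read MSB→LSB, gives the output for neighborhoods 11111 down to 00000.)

  #####|.  b31=0 t=0,i=18
  ####.|.  b30=0 t=0,i=19
  ###.#|#  b29=1 t=4,i=18
  ###..|#  b28=1 t=0,i=0
  ##.##|.  b27=0 t=0,i=6
  ##.#.|#  b26=1 t=2,i=9
  ##..#|#  b25=1 t=1,i=5
  ##...|#  b24=1 t=0,i=1
  #.###|#  b23=1 t=4,i=16
  #.##.|#  b22=1 t=0,i=7
  #.#.#|.  b21=0 t=2,i=5
  #.#..|#  b20=1 t=1,i=12
  #..##|#  b19=1 t=3,i=17
  #..#.|.  b18=0 t=1,i=6
  #...#|.  b17=0 t=0,i=2
  #....|.  b16=0 t=0,i=13
  .####|.  b15=0 t=0,i=17
  .###.|#  b14=1 t=4,i=17
  .##.#|.  b13=0 t=0,i=5
  .##..|.  b12=0 t=0,i=11
  .#.##|.  b11=0 t=2,i=6
  .#.#.|.  b10=0 t=1,i=11
  .#..#|#  b9=1 t=1,i=8
  .#...|.  b8=0 t=1,i=16
  ..###|.  b7=0 t=0,i=16
  ..##.|#  b6=1 t=0,i=4
  ..#.#|#  b5=1 t=1,i=10
  ..#..|#  b4=1 t=1,i=7
  ...##|#  b3=1 t=0,i=3
  ...#.|.  b2=0 t=3,i=6
  ....#|.  b1=0 t=0,i=14
  .....|#  b0=1 t=6,i=18
  bits 00110111110110000100001001111001 = 936919673

936919673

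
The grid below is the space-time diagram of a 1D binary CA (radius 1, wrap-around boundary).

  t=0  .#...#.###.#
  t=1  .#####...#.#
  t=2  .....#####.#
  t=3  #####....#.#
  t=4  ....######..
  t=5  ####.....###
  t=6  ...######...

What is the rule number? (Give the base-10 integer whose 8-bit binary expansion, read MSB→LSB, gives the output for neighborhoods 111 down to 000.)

87

  ### -> .   bit 7 = 0  t=0,i=8
  ##. -> #   bit 6 = 1  t=0,i=9
  #.# -> .   bit 5 = 0  t=0,i=0
  #.. -> #   bit 4 = 1  t=0,i=2
  .## -> .   bit 3 = 0  t=0,i=7
  .#. -> #   bit 2 = 1  t=0,i=1
  ..# -> #   bit 1 = 1  t=0,i=4
  ... -> #   bit 0 = 1  t=0,i=3
  bits 01010111 = 87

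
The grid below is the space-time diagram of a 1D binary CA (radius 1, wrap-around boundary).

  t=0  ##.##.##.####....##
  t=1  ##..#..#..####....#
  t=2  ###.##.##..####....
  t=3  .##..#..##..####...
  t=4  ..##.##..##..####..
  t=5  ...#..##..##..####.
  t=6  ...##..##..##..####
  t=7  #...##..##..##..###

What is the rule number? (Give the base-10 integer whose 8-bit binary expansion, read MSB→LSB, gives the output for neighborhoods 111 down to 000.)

212

  ### -> #   bit 7 = 1  t=0,i=0
  ##. -> #   bit 6 = 1  t=0,i=1
  #.# -> .   bit 5 = 0  t=0,i=2
  #.. -> #   bit 4 = 1  t=0,i=13
  .## -> .   bit 3 = 0  t=0,i=3
  .#. -> #   bit 2 = 1  t=1,i=4
  ..# -> .   bit 1 = 0  t=0,i=16
  ... -> .   bit 0 = 0  t=0,i=14
  bits 11010100 = 212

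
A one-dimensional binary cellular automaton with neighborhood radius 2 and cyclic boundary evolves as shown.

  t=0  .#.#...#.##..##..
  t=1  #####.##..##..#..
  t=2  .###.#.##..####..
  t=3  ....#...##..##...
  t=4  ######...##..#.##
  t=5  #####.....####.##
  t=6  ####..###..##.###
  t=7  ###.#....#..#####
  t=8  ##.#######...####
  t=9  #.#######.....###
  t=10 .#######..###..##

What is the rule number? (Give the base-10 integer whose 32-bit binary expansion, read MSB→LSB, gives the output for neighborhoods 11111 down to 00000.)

  nb #####: next=#  (t=1,i=2, bit31=1)
  nb ####.: next=#  (t=1,i=3, bit30=1)
  nb ###.#: next=.  (t=1,i=4, bit29=0)
  nb ###..: next=.  (t=2,i=14, bit28=0)
  nb ##.##: next=#  (t=1,i=5, bit27=1)
  nb ##.#.: next=#  (t=2,i=4, bit26=1)
  nb ##..#: next=#  (t=0,i=11, bit25=1)
  nb ##...: next=.  (t=0,i=15, bit24=0)
  nb #.###: next=#  (t=4,i=15, bit23=1)
  nb #.##.: next=.  (t=0,i=9, bit22=0)
  nb #.#.#: next=.  (t=2,i=5, bit21=0)
  nb #.#..: next=#  (t=0,i=3, bit20=1)
  nb #..##: next=.  (t=0,i=12, bit19=0)
  nb #..#.: next=#  (t=1,i=13, bit18=1)
  nb #...#: next=.  (t=0,i=5, bit17=0)
  nb #....: next=#  (t=3,i=15, bit16=1)
  nb .####: next=#  (t=1,i=1, bit15=1)
  nb .###.: next=.  (t=2,i=2, bit14=0)
  nb .##.#: next=#  (t=6,i=12, bit13=1)
  nb .##..: next=#  (t=0,i=10, bit12=1)
  nb .#.##: next=.  (t=0,i=8, bit11=0)
  nb .#.#.: next=#  (t=0,i=2, bit10=1)
  nb .#..#: next=.  (t=1,i=15, bit9=0)
  nb .#...: next=#  (t=0,i=4, bit8=1)
  nb ..###: next=.  (t=1,i=0, bit7=0)
  nb ..##.: next=.  (t=0,i=13, bit6=0)
  nb ..#.#: next=#  (t=0,i=1, bit5=1)
  nb ..#..: next=#  (t=1,i=14, bit4=1)
  nb ...##: next=.  (t=2,i=0, bit3=0)
  nb ...#.: next=#  (t=0,i=0, bit2=1)
  nb ....#: next=#  (t=3,i=2, bit1=1)
  nb .....: next=#  (t=3,i=0, bit0=1)
  bits 11001110100101011011010100110111 = 3465917751

3465917751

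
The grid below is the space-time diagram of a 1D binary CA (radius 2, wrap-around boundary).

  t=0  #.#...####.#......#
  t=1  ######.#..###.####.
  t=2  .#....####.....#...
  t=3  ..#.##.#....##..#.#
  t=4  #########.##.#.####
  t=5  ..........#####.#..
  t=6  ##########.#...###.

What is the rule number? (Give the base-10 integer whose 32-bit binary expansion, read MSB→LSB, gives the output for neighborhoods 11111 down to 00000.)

75415339

  #####|.  b31=0 t=1,i=2
  ####.|.  b30=0 t=0,i=8
  ###.#|.  b29=0 t=0,i=9
  ###..|.  b28=0 t=2,i=9
  ##.##|.  b27=0 t=1,i=13
  ##.#.|#  b26=1 t=0,i=1
  ##..#|.  b25=0 t=3,i=14
  ##...|.  b24=0 t=2,i=10
  #.###|.  b23=0 t=1,i=0
  #.##.|#  b22=1 t=3,i=4
  #.#.#|#  b21=1 t=4,i=13
  #.#..|#  b20=1 t=0,i=2
  #..##|#  b19=1 t=1,i=9
  #..#.|#  b18=1 t=3,i=1
  #...#|#  b17=1 t=0,i=4
  #....|.  b16=0 t=0,i=13
  .####|#  b15=1 t=0,i=7
  .###.|.  b14=0 t=1,i=11
  .##.#|#  b13=1 t=0,i=0
  .##..|#  b12=1 t=3,i=13
  .#.##|#  b11=1 t=3,i=3
  .#.#.|#  b10=1 t=3,i=17
  .#..#|#  b9=1 t=1,i=8
  .#...|#  b8=1 t=0,i=3
  ..###|.  b7=0 t=0,i=6
  ..##.|.  b6=0 t=0,i=18
  ..#.#|#  b5=1 t=3,i=2
  ..#..|.  b4=0 t=2,i=1
  ...##|#  b3=1 t=0,i=5
  ...#.|.  b2=0 t=2,i=0
  ....#|#  b1=1 t=0,i=16
  .....|#  b0=1 t=0,i=14
  bits 00000100011111101011111100101011 = 75415339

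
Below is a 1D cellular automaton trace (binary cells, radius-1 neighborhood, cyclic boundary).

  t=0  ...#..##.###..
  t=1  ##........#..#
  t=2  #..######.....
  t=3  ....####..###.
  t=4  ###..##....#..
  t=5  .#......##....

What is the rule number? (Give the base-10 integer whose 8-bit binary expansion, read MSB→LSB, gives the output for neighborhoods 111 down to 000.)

  nb ###: next=#  (t=0,i=10, bit7=1)
  nb ##.: next=.  (t=0,i=7, bit6=0)
  nb #.#: next=.  (t=0,i=8, bit5=0)
  nb #..: next=.  (t=0,i=4, bit4=0)
  nb .##: next=.  (t=0,i=6, bit3=0)
  nb .#.: next=.  (t=0,i=3, bit2=0)
  nb ..#: next=.  (t=0,i=2, bit1=0)
  nb ...: next=#  (t=0,i=0, bit0=1)
  bits 10000001 = 129

129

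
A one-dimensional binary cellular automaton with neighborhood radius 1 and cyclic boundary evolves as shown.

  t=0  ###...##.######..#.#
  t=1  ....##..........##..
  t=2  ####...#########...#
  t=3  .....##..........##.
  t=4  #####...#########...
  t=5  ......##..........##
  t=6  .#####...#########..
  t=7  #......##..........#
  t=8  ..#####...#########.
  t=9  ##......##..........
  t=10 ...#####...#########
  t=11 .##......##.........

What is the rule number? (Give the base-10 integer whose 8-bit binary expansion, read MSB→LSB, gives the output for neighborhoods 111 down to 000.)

  ### -> .   bit 7 = 0  t=0,i=0
  ##. -> .   bit 6 = 0  t=0,i=2
  #.# -> .   bit 5 = 0  t=0,i=8
  #.. -> .   bit 4 = 0  t=0,i=3
  .## -> .   bit 3 = 0  t=0,i=6
  .#. -> #   bit 2 = 1  t=0,i=17
  ..# -> #   bit 1 = 1  t=0,i=5
  ... -> #   bit 0 = 1  t=0,i=4
  bits 00000111 = 7

7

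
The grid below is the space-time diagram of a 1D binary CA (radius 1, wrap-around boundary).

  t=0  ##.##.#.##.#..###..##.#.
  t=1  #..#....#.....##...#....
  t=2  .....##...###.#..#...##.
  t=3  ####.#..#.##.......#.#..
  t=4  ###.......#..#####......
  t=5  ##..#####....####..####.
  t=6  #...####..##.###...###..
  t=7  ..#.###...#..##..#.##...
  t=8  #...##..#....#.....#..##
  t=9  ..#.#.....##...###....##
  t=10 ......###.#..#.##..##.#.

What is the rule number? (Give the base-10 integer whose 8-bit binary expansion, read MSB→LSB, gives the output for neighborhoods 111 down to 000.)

  ### -> #   bit 7 = 1  t=0,i=15
  ##. -> .   bit 6 = 0  t=0,i=1
  #.# -> .   bit 5 = 0  t=0,i=2
  #.. -> .   bit 4 = 0  t=0,i=12
  .## -> #   bit 3 = 1  t=0,i=0
  .#. -> .   bit 2 = 0  t=0,i=6
  ..# -> .   bit 1 = 0  t=0,i=13
  ... -> #   bit 0 = 1  t=1,i=5
  bits 10001001 = 137

137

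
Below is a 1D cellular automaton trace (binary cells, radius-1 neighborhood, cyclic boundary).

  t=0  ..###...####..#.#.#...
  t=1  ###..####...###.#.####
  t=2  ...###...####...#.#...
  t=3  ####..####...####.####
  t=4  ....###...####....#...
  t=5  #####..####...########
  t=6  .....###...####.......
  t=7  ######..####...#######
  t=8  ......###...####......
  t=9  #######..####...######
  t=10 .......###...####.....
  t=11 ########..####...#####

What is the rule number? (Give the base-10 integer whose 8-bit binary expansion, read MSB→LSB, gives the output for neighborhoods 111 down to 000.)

  nb ###: next=.  (t=0,i=3, bit7=0)
  nb ##.: next=.  (t=0,i=4, bit6=0)
  nb #.#: next=.  (t=0,i=15, bit5=0)
  nb #..: next=#  (t=0,i=5, bit4=1)
  nb .##: next=#  (t=0,i=2, bit3=1)
  nb .#.: next=#  (t=0,i=14, bit2=1)
  nb ..#: next=#  (t=0,i=1, bit1=1)
  nb ...: next=#  (t=0,i=0, bit0=1)
  bits 00011111 = 31

31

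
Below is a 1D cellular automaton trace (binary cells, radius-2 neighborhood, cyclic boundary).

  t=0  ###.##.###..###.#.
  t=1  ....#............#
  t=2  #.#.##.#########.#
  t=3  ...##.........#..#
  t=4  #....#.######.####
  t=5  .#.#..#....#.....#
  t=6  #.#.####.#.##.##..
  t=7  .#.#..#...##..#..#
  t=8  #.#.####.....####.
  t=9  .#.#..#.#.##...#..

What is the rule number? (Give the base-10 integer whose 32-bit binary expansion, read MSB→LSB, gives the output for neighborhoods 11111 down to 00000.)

  ##### -> .   bit 31 = 0  t=2,i=9
  ####. -> #   bit 30 = 1  t=2,i=14
  ###.# -> .   bit 29 = 0  t=0,i=2
  ###.. -> .   bit 28 = 0  t=0,i=9
  ##.## -> .   bit 27 = 0  t=0,i=3
  ##.#. -> .   bit 26 = 0  t=0,i=15
  ##..# -> .   bit 25 = 0  t=0,i=10
  ##... -> #   bit 24 = 1  t=3,i=5
  #.### -> .   bit 23 = 0  t=0,i=0
  #.##. -> #   bit 22 = 1  t=0,i=4
  #.#.# -> .   bit 21 = 0  t=0,i=16
  #.#.. -> .   bit 20 = 0  t=5,i=3
  #..## -> .   bit 19 = 0  t=0,i=11
  #..#. -> #   bit 18 = 1  t=3,i=16
  #...# -> .   bit 17 = 0  t=3,i=1
  #.... -> .   bit 16 = 0  t=1,i=1
  .#### -> .   bit 15 = 0  t=2,i=8
  .###. -> .   bit 14 = 0  t=0,i=1
  .##.# -> .   bit 13 = 0  t=0,i=5
  .##.. -> .   bit 12 = 0  t=3,i=4
  .#.## -> #   bit 11 = 1  t=0,i=17
  .#.#. -> #   bit 10 = 1  t=5,i=0
  .#..# -> #   bit 9 = 1  t=3,i=15
  .#... -> #   bit 8 = 1  t=1,i=0
  ..### -> .   bit 7 = 0  t=0,i=12
  ..##. -> .   bit 6 = 0  t=3,i=3
  ..#.# -> .   bit 5 = 0  t=4,i=5
  ..#.. -> #   bit 4 = 1  t=1,i=4
  ...## -> .   bit 3 = 0  t=3,i=2
  ...#. -> .   bit 2 = 0  t=1,i=3
  ....# -> #   bit 1 = 1  t=1,i=2
  ..... -> #   bit 0 = 1  t=1,i=7
  bits 01000001010001000000111100010011 = 1094979347

1094979347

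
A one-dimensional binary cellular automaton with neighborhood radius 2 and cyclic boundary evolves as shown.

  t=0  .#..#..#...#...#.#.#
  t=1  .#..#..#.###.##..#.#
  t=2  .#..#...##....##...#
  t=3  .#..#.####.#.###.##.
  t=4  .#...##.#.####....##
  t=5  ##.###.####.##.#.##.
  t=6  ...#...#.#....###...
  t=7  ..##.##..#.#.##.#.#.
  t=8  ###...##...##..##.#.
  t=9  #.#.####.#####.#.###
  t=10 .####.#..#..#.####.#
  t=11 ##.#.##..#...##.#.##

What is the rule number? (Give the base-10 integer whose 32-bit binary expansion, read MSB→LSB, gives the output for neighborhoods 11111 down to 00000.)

1454577884

  ##### -> .   bit 31 = 0  t=9,i=11
  ####. -> #   bit 30 = 1  t=3,i=8
  ###.# -> .   bit 29 = 0  t=1,i=11
  ###.. -> #   bit 28 = 1  t=4,i=13
  ##.## -> .   bit 27 = 0  t=1,i=12
  ##.#. -> #   bit 26 = 1  t=3,i=10
  ##..# -> #   bit 25 = 1  t=1,i=15
  ##... -> .   bit 24 = 0  t=2,i=10
  #.### -> #   bit 23 = 1  t=1,i=9
  #.##. -> .   bit 22 = 0  t=1,i=13
  #.#.# -> #   bit 21 = 1  t=0,i=17
  #.#.. -> #   bit 20 = 1  t=0,i=1
  #..## -> .   bit 19 = 0  t=8,i=14
  #..#. -> .   bit 18 = 0  t=0,i=3
  #...# -> #   bit 17 = 1  t=0,i=9
  #.... -> #   bit 16 = 1  t=2,i=11
  .#### -> .   bit 15 = 0  t=3,i=7
  .###. -> .   bit 14 = 0  t=1,i=10
  .##.# -> .   bit 13 = 0  t=4,i=6
  .##.. -> #   bit 12 = 1  t=1,i=14
  .#.## -> #   bit 11 = 1  t=1,i=8
  .#.#. -> .   bit 10 = 0  t=0,i=0
  .#..# -> .   bit 9 = 0  t=0,i=2
  .#... -> .   bit 8 = 0  t=0,i=8
  ..### -> #   bit 7 = 1  t=6,i=14
  ..##. -> #   bit 6 = 1  t=2,i=8
  ..#.# -> .   bit 5 = 0  t=0,i=15
  ..#.. -> #   bit 4 = 1  t=0,i=4
  ...## -> #   bit 3 = 1  t=2,i=7
  ...#. -> #   bit 2 = 1  t=0,i=10
  ....# -> .   bit 1 = 0  t=2,i=12
  ..... -> .   bit 0 = 0  t=6,i=0
  bits 01010110101100110001100011011100 = 1454577884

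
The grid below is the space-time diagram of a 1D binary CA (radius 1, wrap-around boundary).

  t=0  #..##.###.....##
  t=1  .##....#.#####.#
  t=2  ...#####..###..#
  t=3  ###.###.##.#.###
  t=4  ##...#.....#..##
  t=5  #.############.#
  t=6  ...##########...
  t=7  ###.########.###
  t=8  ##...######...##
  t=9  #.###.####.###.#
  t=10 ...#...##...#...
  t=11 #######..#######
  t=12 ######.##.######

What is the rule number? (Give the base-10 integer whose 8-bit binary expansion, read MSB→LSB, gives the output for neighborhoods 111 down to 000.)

  nb ###: next=#  (t=0,i=7, bit7=1)
  nb ##.: next=.  (t=0,i=0, bit6=0)
  nb #.#: next=.  (t=0,i=5, bit5=0)
  nb #..: next=#  (t=0,i=1, bit4=1)
  nb .##: next=.  (t=0,i=3, bit3=0)
  nb .#.: next=#  (t=1,i=7, bit2=1)
  nb ..#: next=#  (t=0,i=2, bit1=1)
  nb ...: next=#  (t=0,i=10, bit0=1)
  bits 10010111 = 151

151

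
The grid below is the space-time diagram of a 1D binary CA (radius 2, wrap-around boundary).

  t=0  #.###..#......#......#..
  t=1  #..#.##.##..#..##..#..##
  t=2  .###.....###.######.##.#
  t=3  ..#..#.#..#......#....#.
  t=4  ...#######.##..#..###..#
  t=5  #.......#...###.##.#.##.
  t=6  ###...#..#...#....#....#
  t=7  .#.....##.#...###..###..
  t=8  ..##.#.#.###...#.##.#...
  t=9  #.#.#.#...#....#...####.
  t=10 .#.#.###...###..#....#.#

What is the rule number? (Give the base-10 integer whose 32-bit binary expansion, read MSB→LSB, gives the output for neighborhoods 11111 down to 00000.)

  [31] ##### => .  t=2,i=15
  [30] ####. => #  t=2,i=17
  [29] ###.# => .  t=2,i=11
  [28] ###.. => .  t=0,i=4
  [27] ##.## => .  t=1,i=7
  [26] ##.#. => #  t=2,i=22
  [25] ##..# => #  t=0,i=5
  [24] ##... => .  t=2,i=4
  [23] #.### => .  t=0,i=2
  [22] #.##. => .  t=1,i=5
  [21] #.#.# => .  t=2,i=23
  [20] #.#.. => #  t=3,i=7
  [19] #..## => #  t=1,i=14
  [18] #..#. => #  t=0,i=6
  [17] #...# => .  t=3,i=0
  [16] #.... => #  t=0,i=9
  [15] .#### => .  t=2,i=14
  [14] .###. => #  t=0,i=3
  [13] .##.# => .  t=1,i=6
  [12] .##.. => #  t=1,i=9
  [11] .#.## => .  t=0,i=1
  [10] .#.#. => #  t=3,i=6
  [9] .#..# => #  t=0,i=22
  [8] .#... => #  t=0,i=8
  [7] ..### => .  t=1,i=22
  [6] ..##. => #  t=1,i=15
  [5] ..#.# => #  t=0,i=0
  [4] ..#.. => .  t=0,i=7
  [3] ...## => .  t=2,i=8
  [2] ...#. => .  t=0,i=13
  [1] ....# => #  t=0,i=12
  [0] ..... => .  t=0,i=10
  bits 01000110000111010101011101100010 = 1176328034

1176328034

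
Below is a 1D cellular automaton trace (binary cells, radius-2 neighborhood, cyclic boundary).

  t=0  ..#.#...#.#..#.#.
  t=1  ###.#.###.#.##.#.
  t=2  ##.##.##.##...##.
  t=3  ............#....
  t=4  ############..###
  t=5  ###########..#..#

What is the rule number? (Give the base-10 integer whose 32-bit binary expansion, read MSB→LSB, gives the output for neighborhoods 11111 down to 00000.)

3300868135

  [31] ##### => #  t=4,i=0
  [30] ####. => #  t=4,i=10
  [29] ###.# => .  t=1,i=2
  [28] ###.. => .  t=4,i=11
  [27] ##.## => .  t=2,i=2
  [26] ##.#. => #  t=1,i=3
  [25] ##..# => .  t=4,i=12
  [24] ##... => .  t=2,i=11
  [23] #.### => #  t=1,i=0
  [22] #.##. => .  t=1,i=12
  [21] #.#.# => #  t=1,i=4
  [20] #.#.. => #  t=0,i=4
  [19] #..## => #  t=4,i=13
  [18] #..#. => #  t=0,i=12
  [17] #...# => #  t=0,i=0
  [16] #.... => #  t=3,i=14
  [15] .#### => .  t=4,i=15
  [14] .###. => #  t=1,i=1
  [13] .##.# => .  t=1,i=13
  [12] .##.. => .  t=2,i=10
  [11] .#.## => .  t=1,i=5
  [10] .#.#. => .  t=0,i=3
  [9] .#..# => .  t=0,i=11
  [8] .#... => .  t=0,i=5
  [7] ..### => .  t=4,i=14
  [6] ..##. => .  t=2,i=14
  [5] ..#.# => #  t=0,i=2
  [4] ..#.. => .  t=3,i=12
  [3] ...## => .  t=2,i=13
  [2] ...#. => #  t=0,i=1
  [1] ....# => #  t=3,i=10
  [0] ..... => #  t=3,i=0
  bits 11000100101111110100000000100111 = 3300868135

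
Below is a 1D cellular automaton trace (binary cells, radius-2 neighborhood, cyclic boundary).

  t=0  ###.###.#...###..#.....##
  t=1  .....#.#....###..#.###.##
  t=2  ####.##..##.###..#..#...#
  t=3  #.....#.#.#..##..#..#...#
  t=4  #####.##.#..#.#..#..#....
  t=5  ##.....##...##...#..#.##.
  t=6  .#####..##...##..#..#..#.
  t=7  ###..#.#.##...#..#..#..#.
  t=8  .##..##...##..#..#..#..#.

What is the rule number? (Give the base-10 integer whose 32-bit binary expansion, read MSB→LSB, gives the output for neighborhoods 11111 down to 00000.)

352974003

  [31] ##### => .  t=0,i=0
  [30] ####. => .  t=0,i=1
  [29] ###.# => .  t=0,i=2
  [28] ###.. => #  t=0,i=14
  [27] ##.## => .  t=0,i=3
  [26] ##.#. => #  t=0,i=7
  [25] ##..# => .  t=0,i=15
  [24] ##... => #  t=1,i=0
  [23] #.### => .  t=0,i=4
  [22] #.##. => .  t=1,i=23
  [21] #.#.# => .  t=3,i=8
  [20] #.#.. => .  t=0,i=8
  [19] #..## => #  t=2,i=8
  [18] #..#. => .  t=0,i=16
  [17] #...# => .  t=0,i=10
  [16] #.... => #  t=0,i=19
  [15] .#### => #  t=0,i=24
  [14] .###. => #  t=0,i=5
  [13] .##.# => #  t=2,i=10
  [12] .##.. => #  t=1,i=24
  [11] .#.## => .  t=1,i=18
  [10] .#.#. => #  t=1,i=6
  [9] .#..# => .  t=2,i=18
  [8] .#... => .  t=0,i=9
  [7] ..### => #  t=0,i=12
  [6] ..##. => .  t=2,i=9
  [5] ..#.# => #  t=1,i=5
  [4] ..#.. => #  t=0,i=17
  [3] ...## => .  t=0,i=11
  [2] ...#. => .  t=1,i=4
  [1] ....# => #  t=0,i=21
  [0] ..... => #  t=0,i=20
  bits 00010101000010011111010010110011 = 352974003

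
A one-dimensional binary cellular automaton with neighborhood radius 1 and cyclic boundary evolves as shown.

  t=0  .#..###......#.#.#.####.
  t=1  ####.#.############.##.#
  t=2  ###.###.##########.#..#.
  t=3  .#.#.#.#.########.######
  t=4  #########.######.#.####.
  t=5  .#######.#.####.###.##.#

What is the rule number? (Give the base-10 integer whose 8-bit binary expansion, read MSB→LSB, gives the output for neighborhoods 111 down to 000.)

  ###|#  b7=1 t=0,i=5
  ##.|.  b6=0 t=0,i=6
  #.#|#  b5=1 t=0,i=14
  #..|#  b4=1 t=0,i=2
  .##|.  b3=0 t=0,i=4
  .#.|#  b2=1 t=0,i=1
  ..#|#  b1=1 t=0,i=0
  ...|#  b0=1 t=0,i=8
  bits 10110111 = 183

183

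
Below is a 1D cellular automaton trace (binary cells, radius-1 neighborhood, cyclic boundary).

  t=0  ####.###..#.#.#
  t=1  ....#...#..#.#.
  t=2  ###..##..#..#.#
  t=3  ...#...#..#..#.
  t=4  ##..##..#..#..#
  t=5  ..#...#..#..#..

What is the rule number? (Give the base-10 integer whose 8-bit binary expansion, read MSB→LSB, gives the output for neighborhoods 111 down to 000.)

49

  ###|.  b7=0 t=0,i=0
  ##.|.  b6=0 t=0,i=3
  #.#|#  b5=1 t=0,i=4
  #..|#  b4=1 t=0,i=8
  .##|.  b3=0 t=0,i=5
  .#.|.  b2=0 t=0,i=10
  ..#|.  b1=0 t=0,i=9
  ...|#  b0=1 t=1,i=0
  bits 00110001 = 49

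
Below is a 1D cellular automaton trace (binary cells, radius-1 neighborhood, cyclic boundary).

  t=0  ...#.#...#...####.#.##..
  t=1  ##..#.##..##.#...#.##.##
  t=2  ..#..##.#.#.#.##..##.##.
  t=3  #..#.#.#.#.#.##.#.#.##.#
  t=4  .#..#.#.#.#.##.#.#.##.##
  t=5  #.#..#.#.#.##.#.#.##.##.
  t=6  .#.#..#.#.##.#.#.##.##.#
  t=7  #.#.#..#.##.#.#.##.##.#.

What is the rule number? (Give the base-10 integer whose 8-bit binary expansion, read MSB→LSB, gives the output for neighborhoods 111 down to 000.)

57

  ###|.  b7=0 t=0,i=14
  ##.|.  b6=0 t=0,i=16
  #.#|#  b5=1 t=0,i=4
  #..|#  b4=1 t=0,i=6
  .##|#  b3=1 t=0,i=13
  .#.|.  b2=0 t=0,i=3
  ..#|.  b1=0 t=0,i=2
  ...|#  b0=1 t=0,i=0
  bits 00111001 = 57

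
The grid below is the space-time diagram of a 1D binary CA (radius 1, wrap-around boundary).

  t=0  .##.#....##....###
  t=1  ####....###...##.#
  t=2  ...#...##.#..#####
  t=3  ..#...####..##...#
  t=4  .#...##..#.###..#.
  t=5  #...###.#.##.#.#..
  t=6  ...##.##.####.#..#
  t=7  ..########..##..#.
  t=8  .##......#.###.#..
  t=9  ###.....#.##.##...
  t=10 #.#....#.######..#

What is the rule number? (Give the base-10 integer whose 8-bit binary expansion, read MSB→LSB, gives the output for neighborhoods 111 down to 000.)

  [7] ### => .  t=0,i=16
  [6] ##. => #  t=0,i=2
  [5] #.# => #  t=0,i=0
  [4] #.. => .  t=0,i=5
  [3] .## => #  t=0,i=1
  [2] .#. => .  t=0,i=4
  [1] ..# => #  t=0,i=8
  [0] ... => .  t=0,i=6
  bits 01101010 = 106

106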